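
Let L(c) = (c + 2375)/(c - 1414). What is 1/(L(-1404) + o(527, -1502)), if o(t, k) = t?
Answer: 2818/1484115 ≈ 0.0018988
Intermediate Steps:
L(c) = (2375 + c)/(-1414 + c)
1/(L(-1404) + o(527, -1502)) = 1/((2375 - 1404)/(-1414 - 1404) + 527) = 1/(971/(-2818) + 527) = 1/(-1/2818*971 + 527) = 1/(-971/2818 + 527) = 1/(1484115/2818) = 2818/1484115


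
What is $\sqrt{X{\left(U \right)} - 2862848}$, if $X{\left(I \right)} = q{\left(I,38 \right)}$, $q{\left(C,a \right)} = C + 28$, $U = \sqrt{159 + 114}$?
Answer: $\sqrt{-2862820 + \sqrt{273}} \approx 1692.0 i$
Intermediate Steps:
$U = \sqrt{273} \approx 16.523$
$q{\left(C,a \right)} = 28 + C$
$X{\left(I \right)} = 28 + I$
$\sqrt{X{\left(U \right)} - 2862848} = \sqrt{\left(28 + \sqrt{273}\right) - 2862848} = \sqrt{-2862820 + \sqrt{273}}$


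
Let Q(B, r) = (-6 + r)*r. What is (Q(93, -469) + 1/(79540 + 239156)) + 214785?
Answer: 139448621761/318696 ≈ 4.3756e+5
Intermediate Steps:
Q(B, r) = r*(-6 + r)
(Q(93, -469) + 1/(79540 + 239156)) + 214785 = (-469*(-6 - 469) + 1/(79540 + 239156)) + 214785 = (-469*(-475) + 1/318696) + 214785 = (222775 + 1/318696) + 214785 = 70997501401/318696 + 214785 = 139448621761/318696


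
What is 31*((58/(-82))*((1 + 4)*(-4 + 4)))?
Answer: 0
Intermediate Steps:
31*((58/(-82))*((1 + 4)*(-4 + 4))) = 31*((58*(-1/82))*(5*0)) = 31*(-29/41*0) = 31*0 = 0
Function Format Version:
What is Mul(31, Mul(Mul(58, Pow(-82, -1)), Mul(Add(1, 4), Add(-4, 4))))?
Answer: 0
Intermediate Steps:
Mul(31, Mul(Mul(58, Pow(-82, -1)), Mul(Add(1, 4), Add(-4, 4)))) = Mul(31, Mul(Mul(58, Rational(-1, 82)), Mul(5, 0))) = Mul(31, Mul(Rational(-29, 41), 0)) = Mul(31, 0) = 0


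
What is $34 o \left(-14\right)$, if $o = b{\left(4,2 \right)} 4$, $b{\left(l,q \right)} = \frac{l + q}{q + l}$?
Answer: $-1904$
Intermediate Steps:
$b{\left(l,q \right)} = 1$ ($b{\left(l,q \right)} = \frac{l + q}{l + q} = 1$)
$o = 4$ ($o = 1 \cdot 4 = 4$)
$34 o \left(-14\right) = 34 \cdot 4 \left(-14\right) = 136 \left(-14\right) = -1904$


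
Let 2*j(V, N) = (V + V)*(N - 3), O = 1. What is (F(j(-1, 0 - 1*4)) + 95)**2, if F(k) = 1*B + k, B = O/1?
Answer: 10609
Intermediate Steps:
B = 1 (B = 1/1 = 1*1 = 1)
j(V, N) = V*(-3 + N) (j(V, N) = ((V + V)*(N - 3))/2 = ((2*V)*(-3 + N))/2 = (2*V*(-3 + N))/2 = V*(-3 + N))
F(k) = 1 + k (F(k) = 1*1 + k = 1 + k)
(F(j(-1, 0 - 1*4)) + 95)**2 = ((1 - (-3 + (0 - 1*4))) + 95)**2 = ((1 - (-3 + (0 - 4))) + 95)**2 = ((1 - (-3 - 4)) + 95)**2 = ((1 - 1*(-7)) + 95)**2 = ((1 + 7) + 95)**2 = (8 + 95)**2 = 103**2 = 10609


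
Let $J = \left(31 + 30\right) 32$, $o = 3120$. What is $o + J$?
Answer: $5072$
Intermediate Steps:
$J = 1952$ ($J = 61 \cdot 32 = 1952$)
$o + J = 3120 + 1952 = 5072$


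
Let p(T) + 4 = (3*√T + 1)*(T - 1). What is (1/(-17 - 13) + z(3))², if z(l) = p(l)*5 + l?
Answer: 2474521/900 - 422*√3 ≈ 2018.5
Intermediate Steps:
p(T) = -4 + (1 + 3*√T)*(-1 + T) (p(T) = -4 + (3*√T + 1)*(T - 1) = -4 + (1 + 3*√T)*(-1 + T))
z(l) = -25 - 15*√l + 6*l + 15*l^(3/2) (z(l) = (-5 + l - 3*√l + 3*l^(3/2))*5 + l = (-25 - 15*√l + 5*l + 15*l^(3/2)) + l = -25 - 15*√l + 6*l + 15*l^(3/2))
(1/(-17 - 13) + z(3))² = (1/(-17 - 13) + (-25 - 15*√3 + 6*3 + 15*3^(3/2)))² = (1/(-30) + (-25 - 15*√3 + 18 + 15*(3*√3)))² = (-1/30 + (-25 - 15*√3 + 18 + 45*√3))² = (-1/30 + (-7 + 30*√3))² = (-211/30 + 30*√3)²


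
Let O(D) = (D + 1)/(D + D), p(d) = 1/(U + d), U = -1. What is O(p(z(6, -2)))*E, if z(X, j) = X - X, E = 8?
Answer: 0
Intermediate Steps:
z(X, j) = 0
p(d) = 1/(-1 + d)
O(D) = (1 + D)/(2*D) (O(D) = (1 + D)/((2*D)) = (1 + D)*(1/(2*D)) = (1 + D)/(2*D))
O(p(z(6, -2)))*E = ((1 + 1/(-1 + 0))/(2*(1/(-1 + 0))))*8 = ((1 + 1/(-1))/(2*(1/(-1))))*8 = ((1/2)*(1 - 1)/(-1))*8 = ((1/2)*(-1)*0)*8 = 0*8 = 0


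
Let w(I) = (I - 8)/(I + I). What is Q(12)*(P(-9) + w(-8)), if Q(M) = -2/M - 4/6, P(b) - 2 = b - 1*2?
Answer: 20/3 ≈ 6.6667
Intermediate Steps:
P(b) = b (P(b) = 2 + (b - 1*2) = 2 + (b - 2) = 2 + (-2 + b) = b)
Q(M) = -2/3 - 2/M (Q(M) = -2/M - 4*1/6 = -2/M - 2/3 = -2/3 - 2/M)
w(I) = (-8 + I)/(2*I) (w(I) = (-8 + I)/((2*I)) = (-8 + I)*(1/(2*I)) = (-8 + I)/(2*I))
Q(12)*(P(-9) + w(-8)) = (-2/3 - 2/12)*(-9 + (1/2)*(-8 - 8)/(-8)) = (-2/3 - 2*1/12)*(-9 + (1/2)*(-1/8)*(-16)) = (-2/3 - 1/6)*(-9 + 1) = -5/6*(-8) = 20/3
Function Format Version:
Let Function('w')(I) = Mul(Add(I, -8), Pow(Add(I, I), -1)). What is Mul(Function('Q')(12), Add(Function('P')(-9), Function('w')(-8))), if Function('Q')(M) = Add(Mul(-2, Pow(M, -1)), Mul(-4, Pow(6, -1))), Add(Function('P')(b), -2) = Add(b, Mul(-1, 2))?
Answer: Rational(20, 3) ≈ 6.6667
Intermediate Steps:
Function('P')(b) = b (Function('P')(b) = Add(2, Add(b, Mul(-1, 2))) = Add(2, Add(b, -2)) = Add(2, Add(-2, b)) = b)
Function('Q')(M) = Add(Rational(-2, 3), Mul(-2, Pow(M, -1))) (Function('Q')(M) = Add(Mul(-2, Pow(M, -1)), Mul(-4, Rational(1, 6))) = Add(Mul(-2, Pow(M, -1)), Rational(-2, 3)) = Add(Rational(-2, 3), Mul(-2, Pow(M, -1))))
Function('w')(I) = Mul(Rational(1, 2), Pow(I, -1), Add(-8, I)) (Function('w')(I) = Mul(Add(-8, I), Pow(Mul(2, I), -1)) = Mul(Add(-8, I), Mul(Rational(1, 2), Pow(I, -1))) = Mul(Rational(1, 2), Pow(I, -1), Add(-8, I)))
Mul(Function('Q')(12), Add(Function('P')(-9), Function('w')(-8))) = Mul(Add(Rational(-2, 3), Mul(-2, Pow(12, -1))), Add(-9, Mul(Rational(1, 2), Pow(-8, -1), Add(-8, -8)))) = Mul(Add(Rational(-2, 3), Mul(-2, Rational(1, 12))), Add(-9, Mul(Rational(1, 2), Rational(-1, 8), -16))) = Mul(Add(Rational(-2, 3), Rational(-1, 6)), Add(-9, 1)) = Mul(Rational(-5, 6), -8) = Rational(20, 3)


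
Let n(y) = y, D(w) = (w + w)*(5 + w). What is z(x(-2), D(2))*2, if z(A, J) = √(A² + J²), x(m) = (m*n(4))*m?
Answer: 8*√65 ≈ 64.498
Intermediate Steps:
D(w) = 2*w*(5 + w) (D(w) = (2*w)*(5 + w) = 2*w*(5 + w))
x(m) = 4*m² (x(m) = (m*4)*m = (4*m)*m = 4*m²)
z(x(-2), D(2))*2 = √((4*(-2)²)² + (2*2*(5 + 2))²)*2 = √((4*4)² + (2*2*7)²)*2 = √(16² + 28²)*2 = √(256 + 784)*2 = √1040*2 = (4*√65)*2 = 8*√65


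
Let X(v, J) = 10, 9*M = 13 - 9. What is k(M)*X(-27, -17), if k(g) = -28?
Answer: -280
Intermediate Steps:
M = 4/9 (M = (13 - 9)/9 = (1/9)*4 = 4/9 ≈ 0.44444)
k(M)*X(-27, -17) = -28*10 = -280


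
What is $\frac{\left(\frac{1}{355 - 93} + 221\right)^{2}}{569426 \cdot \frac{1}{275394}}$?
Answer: $\frac{461664636947073}{19543839172} \approx 23622.0$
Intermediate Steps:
$\frac{\left(\frac{1}{355 - 93} + 221\right)^{2}}{569426 \cdot \frac{1}{275394}} = \frac{\left(\frac{1}{262} + 221\right)^{2}}{569426 \cdot \frac{1}{275394}} = \frac{\left(\frac{1}{262} + 221\right)^{2}}{\frac{284713}{137697}} = \left(\frac{57903}{262}\right)^{2} \cdot \frac{137697}{284713} = \frac{3352757409}{68644} \cdot \frac{137697}{284713} = \frac{461664636947073}{19543839172}$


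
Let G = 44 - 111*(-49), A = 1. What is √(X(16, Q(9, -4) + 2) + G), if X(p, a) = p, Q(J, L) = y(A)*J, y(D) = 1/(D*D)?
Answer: 3*√611 ≈ 74.155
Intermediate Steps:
y(D) = D⁻² (y(D) = 1/(D²) = D⁻²)
Q(J, L) = J (Q(J, L) = J/1² = 1*J = J)
G = 5483 (G = 44 + 5439 = 5483)
√(X(16, Q(9, -4) + 2) + G) = √(16 + 5483) = √5499 = 3*√611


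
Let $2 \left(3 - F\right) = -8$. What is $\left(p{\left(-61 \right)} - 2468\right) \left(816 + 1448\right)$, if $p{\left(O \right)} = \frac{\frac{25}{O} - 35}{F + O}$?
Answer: $- \frac{340750112}{61} \approx -5.5861 \cdot 10^{6}$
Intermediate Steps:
$F = 7$ ($F = 3 - -4 = 3 + 4 = 7$)
$p{\left(O \right)} = \frac{-35 + \frac{25}{O}}{7 + O}$ ($p{\left(O \right)} = \frac{\frac{25}{O} - 35}{7 + O} = \frac{-35 + \frac{25}{O}}{7 + O}$)
$\left(p{\left(-61 \right)} - 2468\right) \left(816 + 1448\right) = \left(\frac{5 \left(5 - -427\right)}{\left(-61\right) \left(7 - 61\right)} - 2468\right) \left(816 + 1448\right) = \left(5 \left(- \frac{1}{61}\right) \frac{1}{-54} \left(5 + 427\right) - 2468\right) 2264 = \left(5 \left(- \frac{1}{61}\right) \left(- \frac{1}{54}\right) 432 - 2468\right) 2264 = \left(\frac{40}{61} - 2468\right) 2264 = \left(- \frac{150508}{61}\right) 2264 = - \frac{340750112}{61}$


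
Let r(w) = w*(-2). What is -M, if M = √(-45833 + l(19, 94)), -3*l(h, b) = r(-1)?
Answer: -I*√412503/3 ≈ -214.09*I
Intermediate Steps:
r(w) = -2*w
l(h, b) = -⅔ (l(h, b) = -(-2)*(-1)/3 = -⅓*2 = -⅔)
M = I*√412503/3 (M = √(-45833 - ⅔) = √(-137501/3) = I*√412503/3 ≈ 214.09*I)
-M = -I*√412503/3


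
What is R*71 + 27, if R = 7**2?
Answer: 3506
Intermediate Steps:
R = 49
R*71 + 27 = 49*71 + 27 = 3479 + 27 = 3506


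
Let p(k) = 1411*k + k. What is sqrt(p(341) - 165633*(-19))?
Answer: sqrt(3628519) ≈ 1904.9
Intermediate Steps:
p(k) = 1412*k
sqrt(p(341) - 165633*(-19)) = sqrt(1412*341 - 165633*(-19)) = sqrt(481492 + 3147027) = sqrt(3628519)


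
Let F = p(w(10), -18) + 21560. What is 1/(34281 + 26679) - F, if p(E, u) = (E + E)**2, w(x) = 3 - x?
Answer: -1326245759/60960 ≈ -21756.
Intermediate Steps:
p(E, u) = 4*E**2 (p(E, u) = (2*E)**2 = 4*E**2)
F = 21756 (F = 4*(3 - 1*10)**2 + 21560 = 4*(3 - 10)**2 + 21560 = 4*(-7)**2 + 21560 = 4*49 + 21560 = 196 + 21560 = 21756)
1/(34281 + 26679) - F = 1/(34281 + 26679) - 1*21756 = 1/60960 - 21756 = -1326245759/60960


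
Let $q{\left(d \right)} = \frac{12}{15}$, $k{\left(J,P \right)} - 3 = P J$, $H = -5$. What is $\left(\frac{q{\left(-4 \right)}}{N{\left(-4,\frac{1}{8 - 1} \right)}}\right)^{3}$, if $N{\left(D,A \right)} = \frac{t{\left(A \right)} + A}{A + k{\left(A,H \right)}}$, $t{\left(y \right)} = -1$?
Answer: $- \frac{39304}{3375} \approx -11.646$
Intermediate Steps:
$k{\left(J,P \right)} = 3 + J P$ ($k{\left(J,P \right)} = 3 + P J = 3 + J P$)
$N{\left(D,A \right)} = \frac{-1 + A}{3 - 4 A}$ ($N{\left(D,A \right)} = \frac{-1 + A}{A + \left(3 + A \left(-5\right)\right)} = \frac{-1 + A}{A - \left(-3 + 5 A\right)} = \frac{-1 + A}{3 - 4 A}$)
$q{\left(d \right)} = \frac{4}{5}$ ($q{\left(d \right)} = 12 \cdot \frac{1}{15} = \frac{4}{5}$)
$\left(\frac{q{\left(-4 \right)}}{N{\left(-4,\frac{1}{8 - 1} \right)}}\right)^{3} = \left(\frac{4}{5 \frac{-1 + \frac{1}{8 - 1}}{3 - \frac{4}{8 - 1}}}\right)^{3} = \left(\frac{4}{5 \frac{-1 + \frac{1}{7}}{3 - \frac{4}{7}}}\right)^{3} = \left(\frac{4}{5 \frac{1}{3 - \frac{4}{7}} \left(- \frac{6}{7}\right)}\right)^{3} = \left(\frac{4}{5 \frac{1}{\frac{17}{7}} \left(- \frac{6}{7}\right)}\right)^{3} = \left(\frac{4}{5 \cdot \frac{7}{17} \left(- \frac{6}{7}\right)}\right)^{3} = \left(\frac{4}{5 \left(- \frac{6}{17}\right)}\right)^{3} = \left(\frac{4}{5} \left(- \frac{17}{6}\right)\right)^{3} = \left(- \frac{34}{15}\right)^{3} = - \frac{39304}{3375}$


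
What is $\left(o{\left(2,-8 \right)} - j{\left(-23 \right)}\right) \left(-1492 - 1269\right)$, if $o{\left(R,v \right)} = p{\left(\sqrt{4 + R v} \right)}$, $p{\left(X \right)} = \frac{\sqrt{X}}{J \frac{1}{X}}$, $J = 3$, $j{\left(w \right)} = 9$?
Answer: $24849 - \frac{5522 \sqrt{2} \cdot 3^{\frac{3}{4}} i^{\frac{3}{2}}}{3} \approx 29045.0 - 4195.8 i$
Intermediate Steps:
$p{\left(X \right)} = \frac{X^{\frac{3}{2}}}{3}$ ($p{\left(X \right)} = \frac{\sqrt{X}}{3 \frac{1}{X}} = \frac{X}{3} \sqrt{X} = \frac{X^{\frac{3}{2}}}{3}$)
$o{\left(R,v \right)} = \frac{\left(4 + R v\right)^{\frac{3}{4}}}{3}$ ($o{\left(R,v \right)} = \frac{\left(\sqrt{4 + R v}\right)^{\frac{3}{2}}}{3} = \frac{\left(4 + R v\right)^{\frac{3}{4}}}{3}$)
$\left(o{\left(2,-8 \right)} - j{\left(-23 \right)}\right) \left(-1492 - 1269\right) = \left(\frac{\left(4 + 2 \left(-8\right)\right)^{\frac{3}{4}}}{3} - 9\right) \left(-1492 - 1269\right) = \left(\frac{\left(4 - 16\right)^{\frac{3}{4}}}{3} - 9\right) \left(-2761\right) = \left(\frac{\left(-12\right)^{\frac{3}{4}}}{3} - 9\right) \left(-2761\right) = \left(\frac{2 \left(-3\right)^{\frac{3}{4}} \sqrt{2}}{3} - 9\right) \left(-2761\right) = \left(-9 + \frac{2 \left(-3\right)^{\frac{3}{4}} \sqrt{2}}{3}\right) \left(-2761\right) = 24849 - \frac{5522 \left(-3\right)^{\frac{3}{4}} \sqrt{2}}{3}$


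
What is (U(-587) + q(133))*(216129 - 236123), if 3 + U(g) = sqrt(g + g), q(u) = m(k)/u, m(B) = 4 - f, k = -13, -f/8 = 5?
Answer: 7097870/133 - 19994*I*sqrt(1174) ≈ 53367.0 - 6.8507e+5*I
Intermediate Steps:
f = -40 (f = -8*5 = -40)
m(B) = 44 (m(B) = 4 - 1*(-40) = 4 + 40 = 44)
q(u) = 44/u
U(g) = -3 + sqrt(2)*sqrt(g) (U(g) = -3 + sqrt(g + g) = -3 + sqrt(2*g) = -3 + sqrt(2)*sqrt(g))
(U(-587) + q(133))*(216129 - 236123) = ((-3 + sqrt(2)*sqrt(-587)) + 44/133)*(216129 - 236123) = ((-3 + sqrt(2)*(I*sqrt(587))) + 44*(1/133))*(-19994) = ((-3 + I*sqrt(1174)) + 44/133)*(-19994) = (-355/133 + I*sqrt(1174))*(-19994) = 7097870/133 - 19994*I*sqrt(1174)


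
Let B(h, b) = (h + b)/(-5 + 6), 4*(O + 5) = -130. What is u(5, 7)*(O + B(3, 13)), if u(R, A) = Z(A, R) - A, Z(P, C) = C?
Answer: 43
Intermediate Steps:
O = -75/2 (O = -5 + (¼)*(-130) = -5 - 65/2 = -75/2 ≈ -37.500)
u(R, A) = R - A
B(h, b) = b + h (B(h, b) = (b + h)/1 = (b + h)*1 = b + h)
u(5, 7)*(O + B(3, 13)) = (5 - 1*7)*(-75/2 + (13 + 3)) = (5 - 7)*(-75/2 + 16) = -2*(-43/2) = 43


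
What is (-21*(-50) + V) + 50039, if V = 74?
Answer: 51163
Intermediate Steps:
(-21*(-50) + V) + 50039 = (-21*(-50) + 74) + 50039 = (1050 + 74) + 50039 = 1124 + 50039 = 51163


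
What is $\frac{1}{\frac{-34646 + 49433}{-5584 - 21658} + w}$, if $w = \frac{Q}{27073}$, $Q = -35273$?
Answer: $- \frac{13915522}{25683689} \approx -0.5418$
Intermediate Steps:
$w = - \frac{35273}{27073} \approx -1.3029$
$\frac{1}{\frac{-34646 + 49433}{-5584 - 21658} + w} = \frac{1}{\frac{-34646 + 49433}{-5584 - 21658} - \frac{35273}{27073}} = \frac{1}{\frac{14787}{-27242} - \frac{35273}{27073}} = \frac{1}{14787 \left(- \frac{1}{27242}\right) - \frac{35273}{27073}} = \frac{1}{- \frac{279}{514} - \frac{35273}{27073}} = \frac{1}{- \frac{25683689}{13915522}} = - \frac{13915522}{25683689}$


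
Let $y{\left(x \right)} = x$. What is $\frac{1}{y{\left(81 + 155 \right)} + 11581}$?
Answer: $\frac{1}{11817} \approx 8.4624 \cdot 10^{-5}$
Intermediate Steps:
$\frac{1}{y{\left(81 + 155 \right)} + 11581} = \frac{1}{\left(81 + 155\right) + 11581} = \frac{1}{236 + 11581} = \frac{1}{11817}$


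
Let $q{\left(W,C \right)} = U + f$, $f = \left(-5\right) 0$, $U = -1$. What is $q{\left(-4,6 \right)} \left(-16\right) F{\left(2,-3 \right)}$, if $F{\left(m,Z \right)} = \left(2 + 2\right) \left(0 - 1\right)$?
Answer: $-64$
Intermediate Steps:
$f = 0$
$F{\left(m,Z \right)} = -4$ ($F{\left(m,Z \right)} = 4 \left(-1\right) = -4$)
$q{\left(W,C \right)} = -1$ ($q{\left(W,C \right)} = -1 + 0 = -1$)
$q{\left(-4,6 \right)} \left(-16\right) F{\left(2,-3 \right)} = \left(-1\right) \left(-16\right) \left(-4\right) = 16 \left(-4\right) = -64$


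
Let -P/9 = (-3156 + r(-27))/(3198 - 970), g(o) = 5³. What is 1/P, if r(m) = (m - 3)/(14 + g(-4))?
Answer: 154846/1974213 ≈ 0.078434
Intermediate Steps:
g(o) = 125
r(m) = -3/139 + m/139 (r(m) = (m - 3)/(14 + 125) = (-3 + m)/139 = (-3 + m)*(1/139) = -3/139 + m/139)
P = 1974213/154846 (P = -9*(-3156 + (-3/139 + (1/139)*(-27)))/(3198 - 970) = -9*(-3156 + (-3/139 - 27/139))/2228 = -9*(-3156 - 30/139)/2228 = -(-3948426)/(139*2228) = -9*(-219357/154846) = 1974213/154846 ≈ 12.750)
1/P = 1/(1974213/154846) = 154846/1974213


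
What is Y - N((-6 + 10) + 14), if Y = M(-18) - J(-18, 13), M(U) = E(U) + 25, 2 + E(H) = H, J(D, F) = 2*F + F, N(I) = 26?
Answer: -60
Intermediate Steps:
J(D, F) = 3*F
E(H) = -2 + H
M(U) = 23 + U (M(U) = (-2 + U) + 25 = 23 + U)
Y = -34 (Y = (23 - 18) - 3*13 = 5 - 1*39 = 5 - 39 = -34)
Y - N((-6 + 10) + 14) = -34 - 1*26 = -34 - 26 = -60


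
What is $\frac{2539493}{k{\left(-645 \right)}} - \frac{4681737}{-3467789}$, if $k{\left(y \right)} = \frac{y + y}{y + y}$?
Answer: $\frac{8806430572714}{3467789} \approx 2.5395 \cdot 10^{6}$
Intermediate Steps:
$k{\left(y \right)} = 1$ ($k{\left(y \right)} = \frac{2 y}{2 y} = 2 y \frac{1}{2 y} = 1$)
$\frac{2539493}{k{\left(-645 \right)}} - \frac{4681737}{-3467789} = \frac{2539493}{1} - \frac{4681737}{-3467789} = 2539493 \cdot 1 - - \frac{4681737}{3467789} = 2539493 + \frac{4681737}{3467789} = \frac{8806430572714}{3467789}$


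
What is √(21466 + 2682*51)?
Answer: 2*√39562 ≈ 397.80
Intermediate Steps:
√(21466 + 2682*51) = √(21466 + 136782) = √158248 = 2*√39562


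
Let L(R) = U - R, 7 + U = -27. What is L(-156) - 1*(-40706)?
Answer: 40828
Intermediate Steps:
U = -34 (U = -7 - 27 = -34)
L(R) = -34 - R
L(-156) - 1*(-40706) = (-34 - 1*(-156)) - 1*(-40706) = (-34 + 156) + 40706 = 122 + 40706 = 40828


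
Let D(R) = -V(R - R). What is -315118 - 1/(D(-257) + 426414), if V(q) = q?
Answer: -134370726853/426414 ≈ -3.1512e+5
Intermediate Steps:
D(R) = 0 (D(R) = -(R - R) = -1*0 = 0)
-315118 - 1/(D(-257) + 426414) = -315118 - 1/(0 + 426414) = -315118 - 1/426414 = -134370726853/426414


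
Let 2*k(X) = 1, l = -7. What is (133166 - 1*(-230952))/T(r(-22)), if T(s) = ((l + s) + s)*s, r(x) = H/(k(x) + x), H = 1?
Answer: 336627091/305 ≈ 1.1037e+6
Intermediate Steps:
k(X) = ½ (k(X) = (½)*1 = ½)
r(x) = 1/(½ + x)
T(s) = s*(-7 + 2*s) (T(s) = ((-7 + s) + s)*s = (-7 + 2*s)*s = s*(-7 + 2*s))
(133166 - 1*(-230952))/T(r(-22)) = (133166 - 1*(-230952))/(((2/(1 + 2*(-22)))*(-7 + 2*(2/(1 + 2*(-22)))))) = (133166 + 230952)/(((2/(1 - 44))*(-7 + 2*(2/(1 - 44))))) = 364118/(((2/(-43))*(-7 + 2*(2/(-43))))) = 364118/(((2*(-1/43))*(-7 + 2*(2*(-1/43))))) = 364118/((-2*(-7 + 2*(-2/43))/43)) = 364118/((-2*(-7 - 4/43)/43)) = 364118/((-2/43*(-305/43))) = 364118/(610/1849) = 364118*(1849/610) = 336627091/305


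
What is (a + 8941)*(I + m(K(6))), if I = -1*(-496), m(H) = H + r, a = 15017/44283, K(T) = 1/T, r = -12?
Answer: 575116387300/132849 ≈ 4.3291e+6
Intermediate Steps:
a = 15017/44283 (a = 15017*(1/44283) = 15017/44283 ≈ 0.33911)
m(H) = -12 + H (m(H) = H - 12 = -12 + H)
I = 496
(a + 8941)*(I + m(K(6))) = (15017/44283 + 8941)*(496 + (-12 + 1/6)) = 395949320*(496 + (-12 + ⅙))/44283 = 395949320*(496 - 71/6)/44283 = (395949320/44283)*(2905/6) = 575116387300/132849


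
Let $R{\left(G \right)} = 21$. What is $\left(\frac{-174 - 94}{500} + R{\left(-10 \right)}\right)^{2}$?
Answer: $\frac{6543364}{15625} \approx 418.78$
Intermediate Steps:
$\left(\frac{-174 - 94}{500} + R{\left(-10 \right)}\right)^{2} = \left(\frac{-174 - 94}{500} + 21\right)^{2} = \left(\left(-268\right) \frac{1}{500} + 21\right)^{2} = \left(- \frac{67}{125} + 21\right)^{2} = \left(\frac{2558}{125}\right)^{2} = \frac{6543364}{15625}$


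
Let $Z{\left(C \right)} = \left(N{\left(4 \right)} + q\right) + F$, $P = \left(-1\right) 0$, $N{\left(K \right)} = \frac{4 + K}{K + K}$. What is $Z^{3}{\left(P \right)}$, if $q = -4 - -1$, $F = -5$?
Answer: $-343$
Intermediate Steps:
$N{\left(K \right)} = \frac{4 + K}{2 K}$
$P = 0$
$q = -3$ ($q = -4 + 1 = -3$)
$Z{\left(C \right)} = -7$ ($Z{\left(C \right)} = \left(\frac{4 + 4}{2 \cdot 4} - 3\right) - 5 = \left(\frac{1}{2} \cdot \frac{1}{4} \cdot 8 - 3\right) - 5 = \left(1 - 3\right) - 5 = -2 - 5 = -7$)
$Z^{3}{\left(P \right)} = \left(-7\right)^{3} = -343$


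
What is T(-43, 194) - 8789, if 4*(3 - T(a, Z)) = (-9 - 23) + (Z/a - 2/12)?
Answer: -9057689/1032 ≈ -8776.8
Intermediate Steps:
T(a, Z) = 265/24 - Z/(4*a) (T(a, Z) = 3 - ((-9 - 23) + (Z/a - 2/12))/4 = 3 - (-32 + (Z/a - 2*1/12))/4 = 3 - (-32 + (Z/a - 1/6))/4 = 3 - (-32 + (-1/6 + Z/a))/4 = 3 - (-193/6 + Z/a)/4 = 3 + (193/24 - Z/(4*a)) = 265/24 - Z/(4*a))
T(-43, 194) - 8789 = (265/24 - 1/4*194/(-43)) - 8789 = (265/24 - 1/4*194*(-1/43)) - 8789 = (265/24 + 97/86) - 8789 = 12559/1032 - 8789 = -9057689/1032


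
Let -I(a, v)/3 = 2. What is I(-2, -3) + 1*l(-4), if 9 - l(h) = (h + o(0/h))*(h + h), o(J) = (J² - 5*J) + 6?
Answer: 19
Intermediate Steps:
I(a, v) = -6 (I(a, v) = -3*2 = -6)
o(J) = 6 + J² - 5*J
l(h) = 9 - 2*h*(6 + h) (l(h) = 9 - (h + (6 + (0/h)² - 0/h))*(h + h) = 9 - (h + (6 + 0² - 5*0))*2*h = 9 - (h + (6 + 0 + 0))*2*h = 9 - (h + 6)*2*h = 9 - (6 + h)*2*h = 9 - 2*h*(6 + h))
I(-2, -3) + 1*l(-4) = -6 + 1*(9 - 12*(-4) - 2*(-4)²) = -6 + 1*(9 + 48 - 2*16) = -6 + 1*(9 + 48 - 32) = -6 + 1*25 = -6 + 25 = 19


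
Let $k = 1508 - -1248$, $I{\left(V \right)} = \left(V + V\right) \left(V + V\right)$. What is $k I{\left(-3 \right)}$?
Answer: $99216$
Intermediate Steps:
$I{\left(V \right)} = 4 V^{2}$ ($I{\left(V \right)} = 2 V 2 V = 4 V^{2}$)
$k = 2756$ ($k = 1508 + 1248 = 2756$)
$k I{\left(-3 \right)} = 2756 \cdot 4 \left(-3\right)^{2} = 2756 \cdot 4 \cdot 9 = 2756 \cdot 36 = 99216$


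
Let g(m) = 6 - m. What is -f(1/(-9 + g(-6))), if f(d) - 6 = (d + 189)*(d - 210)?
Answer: 357218/9 ≈ 39691.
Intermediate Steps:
f(d) = 6 + (-210 + d)*(189 + d) (f(d) = 6 + (d + 189)*(d - 210) = 6 + (189 + d)*(-210 + d) = 6 + (-210 + d)*(189 + d))
-f(1/(-9 + g(-6))) = -(-39684 + (1/(-9 + (6 - 1*(-6))))² - 21/(-9 + (6 - 1*(-6)))) = -(-39684 + (1/(-9 + (6 + 6)))² - 21/(-9 + (6 + 6))) = -(-39684 + (1/(-9 + 12))² - 21/(-9 + 12)) = -(-39684 + (1/3)² - 21/3) = -(-39684 + (⅓)² - 21*⅓) = -(-39684 + ⅑ - 7) = -1*(-357218/9) = 357218/9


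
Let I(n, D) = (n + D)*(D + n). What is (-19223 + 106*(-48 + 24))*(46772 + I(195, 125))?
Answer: -3247026924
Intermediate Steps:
I(n, D) = (D + n)² (I(n, D) = (D + n)*(D + n) = (D + n)²)
(-19223 + 106*(-48 + 24))*(46772 + I(195, 125)) = (-19223 + 106*(-48 + 24))*(46772 + (125 + 195)²) = (-19223 + 106*(-24))*(46772 + 320²) = (-19223 - 2544)*(46772 + 102400) = -21767*149172 = -3247026924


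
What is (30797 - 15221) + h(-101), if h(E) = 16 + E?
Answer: 15491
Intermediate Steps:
(30797 - 15221) + h(-101) = (30797 - 15221) + (16 - 101) = 15576 - 85 = 15491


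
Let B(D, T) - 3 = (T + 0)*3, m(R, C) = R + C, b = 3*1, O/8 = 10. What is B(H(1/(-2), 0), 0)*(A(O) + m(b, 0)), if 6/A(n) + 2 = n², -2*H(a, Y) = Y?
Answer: 28800/3199 ≈ 9.0028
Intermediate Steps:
O = 80 (O = 8*10 = 80)
b = 3
m(R, C) = C + R
H(a, Y) = -Y/2
B(D, T) = 3 + 3*T (B(D, T) = 3 + (T + 0)*3 = 3 + T*3 = 3 + 3*T)
A(n) = 6/(-2 + n²)
B(H(1/(-2), 0), 0)*(A(O) + m(b, 0)) = (3 + 3*0)*(6/(-2 + 80²) + (0 + 3)) = (3 + 0)*(6/(-2 + 6400) + 3) = 3*(6/6398 + 3) = 3*(6*(1/6398) + 3) = 3*(3/3199 + 3) = 3*(9600/3199) = 28800/3199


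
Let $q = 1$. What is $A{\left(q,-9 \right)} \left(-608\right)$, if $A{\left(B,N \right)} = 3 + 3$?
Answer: $-3648$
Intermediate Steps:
$A{\left(B,N \right)} = 6$
$A{\left(q,-9 \right)} \left(-608\right) = 6 \left(-608\right) = -3648$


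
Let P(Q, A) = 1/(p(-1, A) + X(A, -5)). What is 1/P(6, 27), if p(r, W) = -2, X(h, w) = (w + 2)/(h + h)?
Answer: -37/18 ≈ -2.0556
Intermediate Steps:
X(h, w) = (2 + w)/(2*h) (X(h, w) = (2 + w)/((2*h)) = (2 + w)*(1/(2*h)) = (2 + w)/(2*h))
P(Q, A) = 1/(-2 - 3/(2*A)) (P(Q, A) = 1/(-2 + (2 - 5)/(2*A)) = 1/(-2 + (½)*(-3)/A) = 1/(-2 - 3/(2*A)))
1/P(6, 27) = 1/(-2*27/(3 + 4*27)) = 1/(-2*27/(3 + 108)) = 1/(-2*27/111) = 1/(-2*27*1/111) = 1/(-18/37) = -37/18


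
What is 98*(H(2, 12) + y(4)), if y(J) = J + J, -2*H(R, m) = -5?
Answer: 1029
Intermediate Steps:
H(R, m) = 5/2 (H(R, m) = -½*(-5) = 5/2)
y(J) = 2*J
98*(H(2, 12) + y(4)) = 98*(5/2 + 2*4) = 98*(5/2 + 8) = 98*(21/2) = 1029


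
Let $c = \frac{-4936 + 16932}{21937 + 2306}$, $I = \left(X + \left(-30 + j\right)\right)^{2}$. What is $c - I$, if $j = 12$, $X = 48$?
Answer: $- \frac{21806704}{24243} \approx -899.5$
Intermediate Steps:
$I = 900$ ($I = \left(48 + \left(-30 + 12\right)\right)^{2} = \left(48 - 18\right)^{2} = 30^{2} = 900$)
$c = \frac{11996}{24243} \approx 0.49482$
$c - I = \frac{11996}{24243} - 900 = - \frac{21806704}{24243}$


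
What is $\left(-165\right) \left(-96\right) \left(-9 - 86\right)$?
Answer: $-1504800$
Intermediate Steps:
$\left(-165\right) \left(-96\right) \left(-9 - 86\right) = 15840 \left(-9 - 86\right) = 15840 \left(-95\right) = -1504800$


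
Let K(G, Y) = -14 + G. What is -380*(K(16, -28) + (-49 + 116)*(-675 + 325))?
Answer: 8910240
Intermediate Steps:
-380*(K(16, -28) + (-49 + 116)*(-675 + 325)) = -380*((-14 + 16) + (-49 + 116)*(-675 + 325)) = -380*(2 + 67*(-350)) = -380*(2 - 23450) = -380*(-23448) = 8910240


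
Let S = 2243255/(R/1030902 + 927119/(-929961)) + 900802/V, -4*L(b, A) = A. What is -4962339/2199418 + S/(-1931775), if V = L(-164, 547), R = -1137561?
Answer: -2651837823852779080893220523/1559968076025363001453152450 ≈ -1.6999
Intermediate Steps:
L(b, A) = -A/4
V = -547/4 (V = -¼*547 = -547/4 ≈ -136.75)
S = -394545619490353849714/367156646487691 (S = 2243255/(-1137561/1030902 + 927119/(-929961)) + 900802/(-547/4) = 2243255/(-1137561*1/1030902 + 927119*(-1/929961)) + 900802*(-4/547) = 2243255/(-379187/343634 - 927119/929961) - 3603208/547 = 2243255/(-671218732153/319566218274) - 3603208/547 = 2243255*(-319566218274/671218732153) - 3603208/547 = -716868516974241870/671218732153 - 3603208/547 = -394545619490353849714/367156646487691 ≈ -1.0746e+6)
-4962339/2199418 + S/(-1931775) = -4962339/2199418 - 394545619490353849714/367156646487691/(-1931775) = -4962339*1/2199418 - 394545619490353849714/367156646487691*(-1/1931775) = -4962339/2199418 + 394545619490353849714/709264030768759281525 = -2651837823852779080893220523/1559968076025363001453152450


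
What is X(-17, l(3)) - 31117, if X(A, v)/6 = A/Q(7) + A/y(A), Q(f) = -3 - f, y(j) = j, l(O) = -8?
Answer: -155504/5 ≈ -31101.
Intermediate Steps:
X(A, v) = 6 - 3*A/5 (X(A, v) = 6*(A/(-3 - 1*7) + A/A) = 6*(A/(-3 - 7) + 1) = 6*(A/(-10) + 1) = 6*(A*(-⅒) + 1) = 6*(-A/10 + 1) = 6*(1 - A/10) = 6 - 3*A/5)
X(-17, l(3)) - 31117 = (6 - ⅗*(-17)) - 31117 = (6 + 51/5) - 31117 = 81/5 - 31117 = -155504/5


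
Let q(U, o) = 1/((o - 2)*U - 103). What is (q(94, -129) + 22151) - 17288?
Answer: 60383870/12417 ≈ 4863.0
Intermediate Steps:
q(U, o) = 1/(-103 + U*(-2 + o)) (q(U, o) = 1/((-2 + o)*U - 103) = 1/(U*(-2 + o) - 103) = 1/(-103 + U*(-2 + o)))
(q(94, -129) + 22151) - 17288 = (1/(-103 - 2*94 + 94*(-129)) + 22151) - 17288 = (1/(-103 - 188 - 12126) + 22151) - 17288 = (1/(-12417) + 22151) - 17288 = (-1/12417 + 22151) - 17288 = 275048966/12417 - 17288 = 60383870/12417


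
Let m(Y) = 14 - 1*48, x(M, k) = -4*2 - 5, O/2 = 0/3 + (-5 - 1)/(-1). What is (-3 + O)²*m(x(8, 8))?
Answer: -2754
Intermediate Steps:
O = 12 (O = 2*(0/3 + (-5 - 1)/(-1)) = 2*(0*(⅓) - 6*(-1)) = 2*(0 + 6) = 2*6 = 12)
x(M, k) = -13 (x(M, k) = -8 - 5 = -13)
m(Y) = -34 (m(Y) = 14 - 48 = -34)
(-3 + O)²*m(x(8, 8)) = (-3 + 12)²*(-34) = 9²*(-34) = 81*(-34) = -2754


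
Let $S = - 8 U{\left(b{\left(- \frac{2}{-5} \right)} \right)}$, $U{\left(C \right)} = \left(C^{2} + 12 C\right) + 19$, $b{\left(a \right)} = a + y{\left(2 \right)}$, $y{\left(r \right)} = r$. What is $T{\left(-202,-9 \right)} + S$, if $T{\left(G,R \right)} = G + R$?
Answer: $- \frac{15987}{25} \approx -639.48$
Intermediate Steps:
$b{\left(a \right)} = 2 + a$ ($b{\left(a \right)} = a + 2 = 2 + a$)
$U{\left(C \right)} = 19 + C^{2} + 12 C$
$S = - \frac{10712}{25}$ ($S = - 8 \left(19 + \left(2 - \frac{2}{-5}\right)^{2} + 12 \left(2 - \frac{2}{-5}\right)\right) = - 8 \left(19 + \left(2 - - \frac{2}{5}\right)^{2} + 12 \left(2 - - \frac{2}{5}\right)\right) = - 8 \left(19 + \left(2 + \frac{2}{5}\right)^{2} + 12 \left(2 + \frac{2}{5}\right)\right) = - 8 \left(19 + \left(\frac{12}{5}\right)^{2} + 12 \cdot \frac{12}{5}\right) = - 8 \left(19 + \frac{144}{25} + \frac{144}{5}\right) = \left(-8\right) \frac{1339}{25} = - \frac{10712}{25} \approx -428.48$)
$T{\left(-202,-9 \right)} + S = \left(-202 - 9\right) - \frac{10712}{25} = -211 - \frac{10712}{25} = - \frac{15987}{25}$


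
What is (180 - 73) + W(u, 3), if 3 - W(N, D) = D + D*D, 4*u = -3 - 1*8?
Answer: 98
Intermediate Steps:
u = -11/4 (u = (-3 - 1*8)/4 = (-3 - 8)/4 = (¼)*(-11) = -11/4 ≈ -2.7500)
W(N, D) = 3 - D - D² (W(N, D) = 3 - (D + D*D) = 3 - (D + D²) = 3 + (-D - D²) = 3 - D - D²)
(180 - 73) + W(u, 3) = (180 - 73) + (3 - 1*3 - 1*3²) = 107 + (3 - 3 - 1*9) = 107 + (3 - 3 - 9) = 107 - 9 = 98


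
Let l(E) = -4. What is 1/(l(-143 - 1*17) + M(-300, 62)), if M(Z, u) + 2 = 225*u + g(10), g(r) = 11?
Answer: 1/13955 ≈ 7.1659e-5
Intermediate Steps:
M(Z, u) = 9 + 225*u (M(Z, u) = -2 + (225*u + 11) = -2 + (11 + 225*u) = 9 + 225*u)
1/(l(-143 - 1*17) + M(-300, 62)) = 1/(-4 + (9 + 225*62)) = 1/(-4 + (9 + 13950)) = 1/(-4 + 13959) = 1/13955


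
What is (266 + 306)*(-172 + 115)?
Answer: -32604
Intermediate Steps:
(266 + 306)*(-172 + 115) = 572*(-57) = -32604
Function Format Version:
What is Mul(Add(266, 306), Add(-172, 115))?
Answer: -32604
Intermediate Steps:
Mul(Add(266, 306), Add(-172, 115)) = Mul(572, -57) = -32604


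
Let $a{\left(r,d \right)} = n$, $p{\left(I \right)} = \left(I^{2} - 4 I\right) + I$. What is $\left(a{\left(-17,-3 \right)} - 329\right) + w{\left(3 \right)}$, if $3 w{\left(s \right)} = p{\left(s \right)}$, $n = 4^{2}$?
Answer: $-313$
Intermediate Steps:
$n = 16$
$p{\left(I \right)} = I^{2} - 3 I$
$a{\left(r,d \right)} = 16$
$w{\left(s \right)} = \frac{s \left(-3 + s\right)}{3}$
$\left(a{\left(-17,-3 \right)} - 329\right) + w{\left(3 \right)} = \left(16 - 329\right) + \frac{1}{3} \cdot 3 \left(-3 + 3\right) = -313 + \frac{1}{3} \cdot 3 \cdot 0 = -313 + 0 = -313$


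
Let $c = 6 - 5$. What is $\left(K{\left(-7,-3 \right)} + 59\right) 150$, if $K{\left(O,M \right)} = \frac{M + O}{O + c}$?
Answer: $9100$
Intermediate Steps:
$c = 1$
$K{\left(O,M \right)} = \frac{M + O}{1 + O}$ ($K{\left(O,M \right)} = \frac{M + O}{O + 1} = \frac{M + O}{1 + O}$)
$\left(K{\left(-7,-3 \right)} + 59\right) 150 = \left(\frac{-3 - 7}{1 - 7} + 59\right) 150 = \left(\frac{1}{-6} \left(-10\right) + 59\right) 150 = \left(\left(- \frac{1}{6}\right) \left(-10\right) + 59\right) 150 = \left(\frac{5}{3} + 59\right) 150 = \frac{182}{3} \cdot 150 = 9100$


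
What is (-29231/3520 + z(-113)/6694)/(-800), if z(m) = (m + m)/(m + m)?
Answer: 97834397/9425152000 ≈ 0.010380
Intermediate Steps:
z(m) = 1 (z(m) = (2*m)/((2*m)) = (2*m)*(1/(2*m)) = 1)
(-29231/3520 + z(-113)/6694)/(-800) = (-29231/3520 + 1/6694)/(-800) = (-29231*1/3520 + 1*(1/6694))*(-1/800) = (-29231/3520 + 1/6694)*(-1/800) = -97834397/11781440*(-1/800) = 97834397/9425152000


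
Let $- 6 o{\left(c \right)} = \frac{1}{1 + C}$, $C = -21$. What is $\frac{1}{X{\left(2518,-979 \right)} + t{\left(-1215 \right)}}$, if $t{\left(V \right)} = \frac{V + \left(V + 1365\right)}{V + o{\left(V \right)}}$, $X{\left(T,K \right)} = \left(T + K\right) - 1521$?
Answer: $\frac{145799}{2752182} \approx 0.052976$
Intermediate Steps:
$X{\left(T,K \right)} = -1521 + K + T$ ($X{\left(T,K \right)} = \left(K + T\right) - 1521 = -1521 + K + T$)
$o{\left(c \right)} = \frac{1}{120}$ ($o{\left(c \right)} = - \frac{1}{6 \left(1 - 21\right)} = - \frac{1}{6 \left(-20\right)} = \left(- \frac{1}{6}\right) \left(- \frac{1}{20}\right) = \frac{1}{120}$)
$t{\left(V \right)} = \frac{1365 + 2 V}{\frac{1}{120} + V}$ ($t{\left(V \right)} = \frac{V + \left(V + 1365\right)}{V + \frac{1}{120}} = \frac{V + \left(1365 + V\right)}{\frac{1}{120} + V} = \frac{1365 + 2 V}{\frac{1}{120} + V}$)
$\frac{1}{X{\left(2518,-979 \right)} + t{\left(-1215 \right)}} = \frac{1}{\left(-1521 - 979 + 2518\right) + \frac{120 \left(1365 + 2 \left(-1215\right)\right)}{1 + 120 \left(-1215\right)}} = \frac{1}{18 + \frac{120 \left(1365 - 2430\right)}{1 - 145800}} = \frac{1}{18 + 120 \frac{1}{-145799} \left(-1065\right)} = \frac{1}{18 + 120 \left(- \frac{1}{145799}\right) \left(-1065\right)} = \frac{1}{18 + \frac{127800}{145799}} = \frac{1}{\frac{2752182}{145799}} = \frac{145799}{2752182}$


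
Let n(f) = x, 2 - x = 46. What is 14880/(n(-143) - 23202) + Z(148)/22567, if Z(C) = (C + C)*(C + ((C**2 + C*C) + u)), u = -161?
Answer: 150504769880/262296241 ≈ 573.80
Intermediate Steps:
x = -44 (x = 2 - 1*46 = 2 - 46 = -44)
n(f) = -44
Z(C) = 2*C*(-161 + C + 2*C**2) (Z(C) = (C + C)*(C + ((C**2 + C*C) - 161)) = (2*C)*(C + ((C**2 + C**2) - 161)) = (2*C)*(C + (2*C**2 - 161)) = (2*C)*(C + (-161 + 2*C**2)) = (2*C)*(-161 + C + 2*C**2) = 2*C*(-161 + C + 2*C**2))
14880/(n(-143) - 23202) + Z(148)/22567 = 14880/(-44 - 23202) + (2*148*(-161 + 148 + 2*148**2))/22567 = 14880/(-23246) + (2*148*(-161 + 148 + 2*21904))*(1/22567) = 14880*(-1/23246) + (2*148*(-161 + 148 + 43808))*(1/22567) = -7440/11623 + (2*148*43795)*(1/22567) = -7440/11623 + 12963320*(1/22567) = -7440/11623 + 12963320/22567 = 150504769880/262296241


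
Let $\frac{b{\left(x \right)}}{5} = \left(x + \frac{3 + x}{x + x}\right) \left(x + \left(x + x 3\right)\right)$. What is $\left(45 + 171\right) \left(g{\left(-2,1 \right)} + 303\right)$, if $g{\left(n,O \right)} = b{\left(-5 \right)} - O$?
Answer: $194832$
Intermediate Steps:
$b{\left(x \right)} = 25 x \left(x + \frac{3 + x}{2 x}\right)$ ($b{\left(x \right)} = 5 \left(x + \frac{3 + x}{x + x}\right) \left(x + \left(x + x 3\right)\right) = 5 \left(x + \frac{3 + x}{2 x}\right) \left(x + \left(x + 3 x\right)\right) = 5 \left(x + \left(3 + x\right) \frac{1}{2 x}\right) \left(x + 4 x\right) = 5 \left(x + \frac{3 + x}{2 x}\right) 5 x = 5 \cdot 5 x \left(x + \frac{3 + x}{2 x}\right) = 25 x \left(x + \frac{3 + x}{2 x}\right)$)
$g{\left(n,O \right)} = 600 - O$ ($g{\left(n,O \right)} = \left(\frac{75}{2} + 25 \left(-5\right)^{2} + \frac{25}{2} \left(-5\right)\right) - O = \left(\frac{75}{2} + 25 \cdot 25 - \frac{125}{2}\right) - O = \left(\frac{75}{2} + 625 - \frac{125}{2}\right) - O = 600 - O$)
$\left(45 + 171\right) \left(g{\left(-2,1 \right)} + 303\right) = \left(45 + 171\right) \left(\left(600 - 1\right) + 303\right) = 216 \left(\left(600 - 1\right) + 303\right) = 216 \left(599 + 303\right) = 216 \cdot 902 = 194832$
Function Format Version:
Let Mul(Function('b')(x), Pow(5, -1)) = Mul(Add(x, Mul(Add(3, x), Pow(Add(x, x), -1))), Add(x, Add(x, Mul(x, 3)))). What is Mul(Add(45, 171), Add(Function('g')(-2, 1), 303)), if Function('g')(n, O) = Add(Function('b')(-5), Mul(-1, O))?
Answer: 194832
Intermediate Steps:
Function('b')(x) = Mul(25, x, Add(x, Mul(Rational(1, 2), Pow(x, -1), Add(3, x)))) (Function('b')(x) = Mul(5, Mul(Add(x, Mul(Add(3, x), Pow(Add(x, x), -1))), Add(x, Add(x, Mul(x, 3))))) = Mul(5, Mul(Add(x, Mul(Add(3, x), Pow(Mul(2, x), -1))), Add(x, Add(x, Mul(3, x))))) = Mul(5, Mul(Add(x, Mul(Add(3, x), Mul(Rational(1, 2), Pow(x, -1)))), Add(x, Mul(4, x)))) = Mul(5, Mul(Add(x, Mul(Rational(1, 2), Pow(x, -1), Add(3, x))), Mul(5, x))) = Mul(5, Mul(5, x, Add(x, Mul(Rational(1, 2), Pow(x, -1), Add(3, x))))) = Mul(25, x, Add(x, Mul(Rational(1, 2), Pow(x, -1), Add(3, x)))))
Function('g')(n, O) = Add(600, Mul(-1, O)) (Function('g')(n, O) = Add(Add(Rational(75, 2), Mul(25, Pow(-5, 2)), Mul(Rational(25, 2), -5)), Mul(-1, O)) = Add(Add(Rational(75, 2), Mul(25, 25), Rational(-125, 2)), Mul(-1, O)) = Add(Add(Rational(75, 2), 625, Rational(-125, 2)), Mul(-1, O)) = Add(600, Mul(-1, O)))
Mul(Add(45, 171), Add(Function('g')(-2, 1), 303)) = Mul(Add(45, 171), Add(Add(600, Mul(-1, 1)), 303)) = Mul(216, Add(Add(600, -1), 303)) = Mul(216, Add(599, 303)) = Mul(216, 902) = 194832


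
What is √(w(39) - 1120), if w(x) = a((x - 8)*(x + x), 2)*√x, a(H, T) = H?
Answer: √(-1120 + 2418*√39) ≈ 118.24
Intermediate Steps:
w(x) = 2*x^(3/2)*(-8 + x) (w(x) = ((x - 8)*(x + x))*√x = ((-8 + x)*(2*x))*√x = (2*x*(-8 + x))*√x = 2*x^(3/2)*(-8 + x))
√(w(39) - 1120) = √(2*39^(3/2)*(-8 + 39) - 1120) = √(2*(39*√39)*31 - 1120) = √(2418*√39 - 1120) = √(-1120 + 2418*√39)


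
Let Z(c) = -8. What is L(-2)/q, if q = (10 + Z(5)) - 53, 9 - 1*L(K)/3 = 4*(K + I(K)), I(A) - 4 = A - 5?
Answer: -29/17 ≈ -1.7059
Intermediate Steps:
I(A) = -1 + A (I(A) = 4 + (A - 5) = 4 + (-5 + A) = -1 + A)
L(K) = 39 - 24*K (L(K) = 27 - 12*(K + (-1 + K)) = 27 - 12*(-1 + 2*K) = 27 - 3*(-4 + 8*K) = 27 + (12 - 24*K) = 39 - 24*K)
q = -51 (q = (10 - 8) - 53 = 2 - 53 = -51)
L(-2)/q = (39 - 24*(-2))/(-51) = -(39 + 48)/51 = -1/51*87 = -29/17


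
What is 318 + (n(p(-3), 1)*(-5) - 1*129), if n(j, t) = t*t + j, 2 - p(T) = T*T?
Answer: 219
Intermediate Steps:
p(T) = 2 - T² (p(T) = 2 - T*T = 2 - T²)
n(j, t) = j + t² (n(j, t) = t² + j = j + t²)
318 + (n(p(-3), 1)*(-5) - 1*129) = 318 + (((2 - 1*(-3)²) + 1²)*(-5) - 1*129) = 318 + (((2 - 1*9) + 1)*(-5) - 129) = 318 + (((2 - 9) + 1)*(-5) - 129) = 318 + ((-7 + 1)*(-5) - 129) = 318 + (-6*(-5) - 129) = 318 + (30 - 129) = 318 - 99 = 219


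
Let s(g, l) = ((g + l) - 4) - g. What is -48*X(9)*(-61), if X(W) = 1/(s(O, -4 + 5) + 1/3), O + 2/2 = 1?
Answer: -1098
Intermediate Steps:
O = 0 (O = -1 + 1 = 0)
s(g, l) = -4 + l (s(g, l) = (-4 + g + l) - g = -4 + l)
X(W) = -3/8 (X(W) = 1/((-4 + (-4 + 5)) + 1/3) = 1/((-4 + 1) + ⅓) = 1/(-3 + ⅓) = 1/(-8/3) = -3/8)
-48*X(9)*(-61) = -48*(-3/8)*(-61) = 18*(-61) = -1098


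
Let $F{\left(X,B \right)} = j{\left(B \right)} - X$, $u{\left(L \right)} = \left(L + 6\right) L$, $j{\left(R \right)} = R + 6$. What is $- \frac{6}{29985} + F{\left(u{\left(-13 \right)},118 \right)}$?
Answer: $\frac{329833}{9995} \approx 33.0$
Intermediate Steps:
$j{\left(R \right)} = 6 + R$
$u{\left(L \right)} = L \left(6 + L\right)$ ($u{\left(L \right)} = \left(6 + L\right) L = L \left(6 + L\right)$)
$F{\left(X,B \right)} = 6 + B - X$ ($F{\left(X,B \right)} = \left(6 + B\right) - X = 6 + B - X$)
$- \frac{6}{29985} + F{\left(u{\left(-13 \right)},118 \right)} = - \frac{6}{29985} + \left(6 + 118 - - 13 \left(6 - 13\right)\right) = \left(-6\right) \frac{1}{29985} + \left(6 + 118 - \left(-13\right) \left(-7\right)\right) = - \frac{2}{9995} + \left(6 + 118 - 91\right) = - \frac{2}{9995} + 33 = \frac{329833}{9995}$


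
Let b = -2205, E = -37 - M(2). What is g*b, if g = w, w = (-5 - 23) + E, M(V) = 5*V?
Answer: 165375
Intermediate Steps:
E = -47 (E = -37 - 5*2 = -37 - 1*10 = -37 - 10 = -47)
w = -75 (w = (-5 - 23) - 47 = -28 - 47 = -75)
g = -75
g*b = -75*(-2205) = 165375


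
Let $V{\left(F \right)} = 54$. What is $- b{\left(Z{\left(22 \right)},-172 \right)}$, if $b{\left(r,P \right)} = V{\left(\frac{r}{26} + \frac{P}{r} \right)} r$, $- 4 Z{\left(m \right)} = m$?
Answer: $297$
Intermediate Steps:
$Z{\left(m \right)} = - \frac{m}{4}$
$b{\left(r,P \right)} = 54 r$
$- b{\left(Z{\left(22 \right)},-172 \right)} = - 54 \left(\left(- \frac{1}{4}\right) 22\right) = - \frac{54 \left(-11\right)}{2} = \left(-1\right) \left(-297\right) = 297$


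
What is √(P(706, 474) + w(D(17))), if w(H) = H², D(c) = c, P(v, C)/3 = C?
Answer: √1711 ≈ 41.364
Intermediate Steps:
P(v, C) = 3*C
√(P(706, 474) + w(D(17))) = √(3*474 + 17²) = √(1422 + 289) = √1711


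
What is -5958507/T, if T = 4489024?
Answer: -5958507/4489024 ≈ -1.3274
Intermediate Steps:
-5958507/T = -5958507/4489024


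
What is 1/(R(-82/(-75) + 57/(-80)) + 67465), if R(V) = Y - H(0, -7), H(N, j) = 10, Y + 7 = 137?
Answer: 1/67585 ≈ 1.4796e-5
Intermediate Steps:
Y = 130 (Y = -7 + 137 = 130)
R(V) = 120 (R(V) = 130 - 1*10 = 130 - 10 = 120)
1/(R(-82/(-75) + 57/(-80)) + 67465) = 1/(120 + 67465) = 1/67585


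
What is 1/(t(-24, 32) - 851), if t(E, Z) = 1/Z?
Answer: -32/27231 ≈ -0.0011751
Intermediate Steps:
1/(t(-24, 32) - 851) = 1/(1/32 - 851) = 1/(-27231/32) = -32/27231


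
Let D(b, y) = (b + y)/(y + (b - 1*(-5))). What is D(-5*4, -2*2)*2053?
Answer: 49272/19 ≈ 2593.3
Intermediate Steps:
D(b, y) = (b + y)/(5 + b + y) (D(b, y) = (b + y)/(y + (b + 5)) = (b + y)/(y + (5 + b)) = (b + y)/(5 + b + y))
D(-5*4, -2*2)*2053 = ((-5*4 - 2*2)/(5 - 5*4 - 2*2))*2053 = ((-20 - 4)/(5 - 20 - 4))*2053 = (-24/(-19))*2053 = -1/19*(-24)*2053 = (24/19)*2053 = 49272/19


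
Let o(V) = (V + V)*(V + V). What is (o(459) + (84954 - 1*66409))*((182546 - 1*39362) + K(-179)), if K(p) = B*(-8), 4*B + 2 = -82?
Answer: 123464633688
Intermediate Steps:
B = -21 (B = -1/2 + (1/4)*(-82) = -1/2 - 41/2 = -21)
K(p) = 168 (K(p) = -21*(-8) = 168)
o(V) = 4*V**2 (o(V) = (2*V)*(2*V) = 4*V**2)
(o(459) + (84954 - 1*66409))*((182546 - 1*39362) + K(-179)) = (4*459**2 + (84954 - 1*66409))*((182546 - 1*39362) + 168) = (4*210681 + (84954 - 66409))*((182546 - 39362) + 168) = (842724 + 18545)*(143184 + 168) = 861269*143352 = 123464633688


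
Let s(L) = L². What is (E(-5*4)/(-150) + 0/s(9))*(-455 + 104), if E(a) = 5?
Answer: 117/10 ≈ 11.700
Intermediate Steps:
(E(-5*4)/(-150) + 0/s(9))*(-455 + 104) = (5/(-150) + 0/(9²))*(-455 + 104) = (5*(-1/150) + 0/81)*(-351) = (-1/30 + 0*(1/81))*(-351) = (-1/30 + 0)*(-351) = -1/30*(-351) = 117/10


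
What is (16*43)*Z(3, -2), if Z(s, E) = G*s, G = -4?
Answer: -8256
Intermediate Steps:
Z(s, E) = -4*s
(16*43)*Z(3, -2) = (16*43)*(-4*3) = 688*(-12) = -8256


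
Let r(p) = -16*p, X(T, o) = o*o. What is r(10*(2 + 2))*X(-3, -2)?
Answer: -2560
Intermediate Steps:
X(T, o) = o²
r(10*(2 + 2))*X(-3, -2) = -160*(2 + 2)*(-2)² = -160*4*4 = -16*40*4 = -640*4 = -2560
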